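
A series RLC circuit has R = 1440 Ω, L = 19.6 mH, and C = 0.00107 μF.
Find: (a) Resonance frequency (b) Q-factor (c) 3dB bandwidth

Step 1 — Resonance condition Im(Z)=0 gives ω₀ = 1/√(LC).
Step 2 — ω₀ = 1/√(0.0196·1.07e-09) = 2.184e+05 rad/s.
Step 3 — f₀ = ω₀/(2π) = 3.475e+04 Hz.
Step 4 — Series Q: Q = ω₀L/R = 2.184e+05·0.0196/1440 = 2.972.
Step 5 — 3dB bandwidth: Δω = ω₀/Q = 7.347e+04 rad/s; BW = Δω/(2π) = 1.169e+04 Hz.

(a) f₀ = 3.475e+04 Hz  (b) Q = 2.972  (c) BW = 1.169e+04 Hz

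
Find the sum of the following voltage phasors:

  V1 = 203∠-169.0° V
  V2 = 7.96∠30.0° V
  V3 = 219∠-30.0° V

Step 1 — Convert each phasor to rectangular form:
  V1 = 203·(cos(-169.0°) + j·sin(-169.0°)) = -199.3 - j38.73 V
  V2 = 7.96·(cos(30.0°) + j·sin(30.0°)) = 6.894 + j3.98 V
  V3 = 219·(cos(-30.0°) + j·sin(-30.0°)) = 189.7 - j109.5 V
Step 2 — Sum components: V_total = -2.717 - j144.3 V.
Step 3 — Convert to polar: |V_total| = 144.3 V, ∠V_total = -91.1°.

V_total = 144.3∠-91.1° V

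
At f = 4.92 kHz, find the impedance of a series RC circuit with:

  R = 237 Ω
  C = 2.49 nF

Step 1 — Angular frequency: ω = 2π·f = 2π·4920 = 3.091e+04 rad/s.
Step 2 — Component impedances:
  R: Z = R = 237 Ω
  C: Z = 1/(jωC) = -j/(ω·C) = 0 - j1.299e+04 Ω
Step 3 — Series combination: Z_total = R + C = 237 - j1.299e+04 Ω = 1.299e+04∠-89.0° Ω.

Z = 237 - j1.299e+04 Ω = 1.299e+04∠-89.0° Ω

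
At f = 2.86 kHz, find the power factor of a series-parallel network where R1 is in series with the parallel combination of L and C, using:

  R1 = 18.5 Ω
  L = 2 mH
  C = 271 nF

Step 1 — Angular frequency: ω = 2π·f = 2π·2860 = 1.797e+04 rad/s.
Step 2 — Component impedances:
  R1: Z = R = 18.5 Ω
  L: Z = jωL = j·1.797e+04·0.002 = 0 + j35.94 Ω
  C: Z = 1/(jωC) = -j/(ω·C) = 0 - j205.3 Ω
Step 3 — Parallel branch: L || C = 1/(1/L + 1/C) = 0 + j43.56 Ω.
Step 4 — Series with R1: Z_total = R1 + (L || C) = 18.5 + j43.56 Ω = 47.33∠67.0° Ω.
Step 5 — Power factor: PF = cos(φ) = Re(Z)/|Z| = 18.5/47.33 = 0.3909.
Step 6 — Type: Im(Z) = 43.56 ⇒ lagging (phase φ = 67.0°).

PF = 0.3909 (lagging, φ = 67.0°)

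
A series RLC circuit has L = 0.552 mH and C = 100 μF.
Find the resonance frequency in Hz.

Step 1 — Resonance condition Im(Z)=0 gives ω₀ = 1/√(LC).
Step 2 — ω₀ = 1/√(0.000552·0.0001) = 4256 rad/s.
Step 3 — f₀ = ω₀/(2π) = 677.4 Hz.

f₀ = 677.4 Hz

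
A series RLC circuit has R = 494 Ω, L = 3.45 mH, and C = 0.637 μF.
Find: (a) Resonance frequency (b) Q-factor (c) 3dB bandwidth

Step 1 — Resonance: ω₀ = 1/√(LC) = 1/√(0.00345·6.37e-07) = 2.133e+04 rad/s.
Step 2 — f₀ = ω₀/(2π) = 3395 Hz.
Step 3 — Series Q: Q = ω₀L/R = 2.133e+04·0.00345/494 = 0.149.
Step 4 — Bandwidth: Δω = ω₀/Q = 1.432e+05 rad/s; BW = Δω/(2π) = 2.279e+04 Hz.

(a) f₀ = 3395 Hz  (b) Q = 0.149  (c) BW = 2.279e+04 Hz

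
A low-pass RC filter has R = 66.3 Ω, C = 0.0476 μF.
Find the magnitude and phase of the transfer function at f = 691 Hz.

Step 1 — Angular frequency: ω = 2π·691 = 4342 rad/s.
Step 2 — Transfer function: H(jω) = 1/(1 + jωRC).
Step 3 — Denominator: 1 + jωRC = 1 + j·4342·66.3·4.76e-08 = 1 + j0.0137.
Step 4 — H = 0.9998 - j0.0137.
Step 5 — Magnitude: |H| = 0.9999 (-0.0 dB); phase: φ = -0.8°.

|H| = 0.9999 (-0.0 dB), φ = -0.8°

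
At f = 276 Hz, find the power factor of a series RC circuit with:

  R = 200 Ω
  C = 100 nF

Step 1 — Angular frequency: ω = 2π·f = 2π·276 = 1734 rad/s.
Step 2 — Component impedances:
  R: Z = R = 200 Ω
  C: Z = 1/(jωC) = -j/(ω·C) = 0 - j5766 Ω
Step 3 — Series combination: Z_total = R + C = 200 - j5766 Ω = 5770∠-88.0° Ω.
Step 4 — Power factor: PF = cos(φ) = Re(Z)/|Z| = 200/5770 = 0.03466.
Step 5 — Type: Im(Z) = -5766 ⇒ leading (phase φ = -88.0°).

PF = 0.03466 (leading, φ = -88.0°)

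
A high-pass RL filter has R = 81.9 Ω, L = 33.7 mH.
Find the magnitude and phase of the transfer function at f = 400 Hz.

Step 1 — Angular frequency: ω = 2π·400 = 2513 rad/s.
Step 2 — Transfer function: H(jω) = jωL/(R + jωL).
Step 3 — Numerator jωL = j·84.7; denominator R + jωL = 81.9 + j84.7.
Step 4 — H = 0.5168 + j0.4997.
Step 5 — Magnitude: |H| = 0.7189 (-2.9 dB); phase: φ = 44.0°.

|H| = 0.7189 (-2.9 dB), φ = 44.0°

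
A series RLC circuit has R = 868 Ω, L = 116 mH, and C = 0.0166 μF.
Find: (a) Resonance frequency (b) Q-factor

Step 1 — Resonance condition Im(Z)=0 gives ω₀ = 1/√(LC).
Step 2 — ω₀ = 1/√(0.116·1.66e-08) = 2.279e+04 rad/s.
Step 3 — f₀ = ω₀/(2π) = 3627 Hz.
Step 4 — Series Q: Q = ω₀L/R = 2.279e+04·0.116/868 = 3.045.

(a) f₀ = 3627 Hz  (b) Q = 3.045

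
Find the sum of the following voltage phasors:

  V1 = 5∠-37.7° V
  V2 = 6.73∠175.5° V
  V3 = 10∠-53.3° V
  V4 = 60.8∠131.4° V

Step 1 — Convert each phasor to rectangular form:
  V1 = 5·(cos(-37.7°) + j·sin(-37.7°)) = 3.956 - j3.058 V
  V2 = 6.73·(cos(175.5°) + j·sin(175.5°)) = -6.709 + j0.528 V
  V3 = 10·(cos(-53.3°) + j·sin(-53.3°)) = 5.976 - j8.018 V
  V4 = 60.8·(cos(131.4°) + j·sin(131.4°)) = -40.21 + j45.61 V
Step 2 — Sum components: V_total = -36.98 + j35.06 V.
Step 3 — Convert to polar: |V_total| = 50.96 V, ∠V_total = 136.5°.

V_total = 50.96∠136.5° V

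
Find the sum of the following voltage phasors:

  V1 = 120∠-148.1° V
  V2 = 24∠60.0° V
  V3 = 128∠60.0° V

Step 1 — Convert each phasor to rectangular form:
  V1 = 120·(cos(-148.1°) + j·sin(-148.1°)) = -101.9 - j63.41 V
  V2 = 24·(cos(60.0°) + j·sin(60.0°)) = 12 + j20.78 V
  V3 = 128·(cos(60.0°) + j·sin(60.0°)) = 64 + j110.9 V
Step 2 — Sum components: V_total = -25.88 + j68.22 V.
Step 3 — Convert to polar: |V_total| = 72.97 V, ∠V_total = 110.8°.

V_total = 72.97∠110.8° V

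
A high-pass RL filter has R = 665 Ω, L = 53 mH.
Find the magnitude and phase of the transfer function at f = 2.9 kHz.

Step 1 — Angular frequency: ω = 2π·2900 = 1.822e+04 rad/s.
Step 2 — Transfer function: H(jω) = jωL/(R + jωL).
Step 3 — Numerator jωL = j·965.7; denominator R + jωL = 665 + j965.7.
Step 4 — H = 0.6783 + j0.4671.
Step 5 — Magnitude: |H| = 0.8236 (-1.7 dB); phase: φ = 34.6°.

|H| = 0.8236 (-1.7 dB), φ = 34.6°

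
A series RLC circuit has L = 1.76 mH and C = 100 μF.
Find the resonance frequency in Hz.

Step 1 — Resonance condition Im(Z)=0 gives ω₀ = 1/√(LC).
Step 2 — ω₀ = 1/√(0.00176·0.0001) = 2384 rad/s.
Step 3 — f₀ = ω₀/(2π) = 379.4 Hz.

f₀ = 379.4 Hz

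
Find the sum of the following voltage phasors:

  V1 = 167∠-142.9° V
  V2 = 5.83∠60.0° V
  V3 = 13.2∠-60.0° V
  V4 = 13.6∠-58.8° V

Step 1 — Convert each phasor to rectangular form:
  V1 = 167·(cos(-142.9°) + j·sin(-142.9°)) = -133.2 - j100.7 V
  V2 = 5.83·(cos(60.0°) + j·sin(60.0°)) = 2.915 + j5.049 V
  V3 = 13.2·(cos(-60.0°) + j·sin(-60.0°)) = 6.6 - j11.43 V
  V4 = 13.6·(cos(-58.8°) + j·sin(-58.8°)) = 7.045 - j11.63 V
Step 2 — Sum components: V_total = -116.6 - j118.8 V.
Step 3 — Convert to polar: |V_total| = 166.5 V, ∠V_total = -134.5°.

V_total = 166.5∠-134.5° V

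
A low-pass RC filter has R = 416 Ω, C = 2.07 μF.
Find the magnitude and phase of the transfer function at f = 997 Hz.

Step 1 — Angular frequency: ω = 2π·997 = 6264 rad/s.
Step 2 — Transfer function: H(jω) = 1/(1 + jωRC).
Step 3 — Denominator: 1 + jωRC = 1 + j·6264·416·2.07e-06 = 1 + j5.394.
Step 4 — H = 0.03322 - j0.1792.
Step 5 — Magnitude: |H| = 0.1823 (-14.8 dB); phase: φ = -79.5°.

|H| = 0.1823 (-14.8 dB), φ = -79.5°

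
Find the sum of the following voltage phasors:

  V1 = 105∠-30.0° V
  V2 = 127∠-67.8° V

Step 1 — Convert each phasor to rectangular form:
  V1 = 105·(cos(-30.0°) + j·sin(-30.0°)) = 90.93 - j52.5 V
  V2 = 127·(cos(-67.8°) + j·sin(-67.8°)) = 47.99 - j117.6 V
Step 2 — Sum components: V_total = 138.9 - j170.1 V.
Step 3 — Convert to polar: |V_total| = 219.6 V, ∠V_total = -50.8°.

V_total = 219.6∠-50.8° V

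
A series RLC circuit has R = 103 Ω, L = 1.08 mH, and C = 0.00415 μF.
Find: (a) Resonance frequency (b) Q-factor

Step 1 — Resonance condition Im(Z)=0 gives ω₀ = 1/√(LC).
Step 2 — ω₀ = 1/√(0.00108·4.15e-09) = 4.724e+05 rad/s.
Step 3 — f₀ = ω₀/(2π) = 7.518e+04 Hz.
Step 4 — Series Q: Q = ω₀L/R = 4.724e+05·0.00108/103 = 4.953.

(a) f₀ = 7.518e+04 Hz  (b) Q = 4.953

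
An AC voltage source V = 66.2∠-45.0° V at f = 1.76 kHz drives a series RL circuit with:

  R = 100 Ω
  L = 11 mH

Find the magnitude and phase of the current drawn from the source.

Step 1 — Angular frequency: ω = 2π·f = 2π·1760 = 1.106e+04 rad/s.
Step 2 — Component impedances:
  R: Z = R = 100 Ω
  L: Z = jωL = j·1.106e+04·0.011 = 0 + j121.6 Ω
Step 3 — Series combination: Z_total = R + L = 100 + j121.6 Ω = 157.5∠50.6° Ω.
Step 4 — Source phasor: V = 66.2∠-45.0° V = 46.81 - j46.81 V.
Step 5 — Ohm's law: I = V / Z_total = (46.81 - j46.81) / (100 + j121.6) = -0.04086 - j0.4184 A.
Step 6 — Convert to polar: |I| = 0.4204 A, ∠I = -95.6°.

I = 0.4204∠-95.6° A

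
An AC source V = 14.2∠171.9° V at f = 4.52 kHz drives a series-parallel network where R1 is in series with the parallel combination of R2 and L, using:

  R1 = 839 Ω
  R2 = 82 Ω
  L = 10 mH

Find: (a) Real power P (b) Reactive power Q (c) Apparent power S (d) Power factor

Step 1 — Angular frequency: ω = 2π·f = 2π·4520 = 2.84e+04 rad/s.
Step 2 — Component impedances:
  R1: Z = R = 839 Ω
  R2: Z = R = 82 Ω
  L: Z = jωL = j·2.84e+04·0.01 = 0 + j284 Ω
Step 3 — Parallel branch: R2 || L = 1/(1/R2 + 1/L) = 75.69 + j21.85 Ω.
Step 4 — Series with R1: Z_total = R1 + (R2 || L) = 914.7 + j21.85 Ω = 915∠1.4° Ω.
Step 5 — Source phasor: V = 14.2∠171.9° V = -14.06 + j2.001 V.
Step 6 — Current: I = V / Z = -0.01531 + j0.002553 A = 0.01552∠170.5° A.
Step 7 — Complex power: S = V·I* = 0.2203 + j0.005264 VA.
Step 8 — Real power: P = Re(S) = 0.2203 W.
Step 9 — Reactive power: Q = Im(S) = 0.005264 VAR.
Step 10 — Apparent power: |S| = 0.2204 VA.
Step 11 — Power factor: PF = P/|S| = 0.9997 (lagging).

(a) P = 0.2203 W  (b) Q = 0.005264 VAR  (c) S = 0.2204 VA  (d) PF = 0.9997 (lagging)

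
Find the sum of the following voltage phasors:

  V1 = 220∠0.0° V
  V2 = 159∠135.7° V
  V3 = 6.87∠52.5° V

Step 1 — Convert each phasor to rectangular form:
  V1 = 220·(cos(0.0°) + j·sin(0.0°)) = 220 V
  V2 = 159·(cos(135.7°) + j·sin(135.7°)) = -113.8 + j111 V
  V3 = 6.87·(cos(52.5°) + j·sin(52.5°)) = 4.182 + j5.45 V
Step 2 — Sum components: V_total = 110.4 + j116.5 V.
Step 3 — Convert to polar: |V_total| = 160.5 V, ∠V_total = 46.5°.

V_total = 160.5∠46.5° V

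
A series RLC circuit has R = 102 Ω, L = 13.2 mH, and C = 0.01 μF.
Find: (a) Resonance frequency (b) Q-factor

Step 1 — Resonance condition Im(Z)=0 gives ω₀ = 1/√(LC).
Step 2 — ω₀ = 1/√(0.0132·1e-08) = 8.704e+04 rad/s.
Step 3 — f₀ = ω₀/(2π) = 1.385e+04 Hz.
Step 4 — Series Q: Q = ω₀L/R = 8.704e+04·0.0132/102 = 11.26.

(a) f₀ = 1.385e+04 Hz  (b) Q = 11.26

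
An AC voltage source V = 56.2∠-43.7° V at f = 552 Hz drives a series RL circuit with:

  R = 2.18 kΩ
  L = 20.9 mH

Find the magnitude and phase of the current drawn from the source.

Step 1 — Angular frequency: ω = 2π·f = 2π·552 = 3468 rad/s.
Step 2 — Component impedances:
  R: Z = R = 2180 Ω
  L: Z = jωL = j·3468·0.0209 = 0 + j72.49 Ω
Step 3 — Series combination: Z_total = R + L = 2180 + j72.49 Ω = 2181∠1.9° Ω.
Step 4 — Source phasor: V = 56.2∠-43.7° V = 40.63 - j38.83 V.
Step 5 — Ohm's law: I = V / Z_total = (40.63 - j38.83) / (2180 + j72.49) = 0.01803 - j0.01841 A.
Step 6 — Convert to polar: |I| = 0.02577 A, ∠I = -45.6°.

I = 0.02577∠-45.6° A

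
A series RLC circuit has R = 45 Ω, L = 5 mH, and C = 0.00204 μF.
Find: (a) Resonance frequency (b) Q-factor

Step 1 — Resonance condition Im(Z)=0 gives ω₀ = 1/√(LC).
Step 2 — ω₀ = 1/√(0.005·2.04e-09) = 3.131e+05 rad/s.
Step 3 — f₀ = ω₀/(2π) = 4.983e+04 Hz.
Step 4 — Series Q: Q = ω₀L/R = 3.131e+05·0.005/45 = 34.79.

(a) f₀ = 4.983e+04 Hz  (b) Q = 34.79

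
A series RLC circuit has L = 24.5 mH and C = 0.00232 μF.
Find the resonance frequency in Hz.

Step 1 — Resonance condition Im(Z)=0 gives ω₀ = 1/√(LC).
Step 2 — ω₀ = 1/√(0.0245·2.32e-09) = 1.326e+05 rad/s.
Step 3 — f₀ = ω₀/(2π) = 2.111e+04 Hz.

f₀ = 2.111e+04 Hz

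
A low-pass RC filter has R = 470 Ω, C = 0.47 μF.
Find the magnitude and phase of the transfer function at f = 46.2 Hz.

Step 1 — Angular frequency: ω = 2π·46.2 = 290.3 rad/s.
Step 2 — Transfer function: H(jω) = 1/(1 + jωRC).
Step 3 — Denominator: 1 + jωRC = 1 + j·290.3·470·4.7e-07 = 1 + j0.06412.
Step 4 — H = 0.9959 - j0.06386.
Step 5 — Magnitude: |H| = 0.998 (-0.0 dB); phase: φ = -3.7°.

|H| = 0.998 (-0.0 dB), φ = -3.7°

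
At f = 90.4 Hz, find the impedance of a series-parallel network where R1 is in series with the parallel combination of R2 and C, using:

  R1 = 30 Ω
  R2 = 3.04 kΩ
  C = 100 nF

Step 1 — Angular frequency: ω = 2π·f = 2π·90.4 = 568 rad/s.
Step 2 — Component impedances:
  R1: Z = R = 30 Ω
  R2: Z = R = 3040 Ω
  C: Z = 1/(jωC) = -j/(ω·C) = 0 - j1.761e+04 Ω
Step 3 — Parallel branch: R2 || C = 1/(1/R2 + 1/C) = 2952 - j509.7 Ω.
Step 4 — Series with R1: Z_total = R1 + (R2 || C) = 2982 - j509.7 Ω = 3025∠-9.7° Ω.

Z = 2982 - j509.7 Ω = 3025∠-9.7° Ω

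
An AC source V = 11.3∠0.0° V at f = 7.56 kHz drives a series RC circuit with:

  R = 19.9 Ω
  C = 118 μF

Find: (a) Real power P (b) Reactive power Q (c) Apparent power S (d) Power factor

Step 1 — Angular frequency: ω = 2π·f = 2π·7560 = 4.75e+04 rad/s.
Step 2 — Component impedances:
  R: Z = R = 19.9 Ω
  C: Z = 1/(jωC) = -j/(ω·C) = 0 - j0.1784 Ω
Step 3 — Series combination: Z_total = R + C = 19.9 - j0.1784 Ω = 19.9∠-0.5° Ω.
Step 4 — Source phasor: V = 11.3∠0.0° V = 11.3 V.
Step 5 — Current: I = V / Z = 0.5678 + j0.00509 A = 0.5678∠0.5° A.
Step 6 — Complex power: S = V·I* = 6.416 - j0.05752 VA.
Step 7 — Real power: P = Re(S) = 6.416 W.
Step 8 — Reactive power: Q = Im(S) = -0.05752 VAR.
Step 9 — Apparent power: |S| = 6.416 VA.
Step 10 — Power factor: PF = P/|S| = 1 (leading).

(a) P = 6.416 W  (b) Q = -0.05752 VAR  (c) S = 6.416 VA  (d) PF = 1 (leading)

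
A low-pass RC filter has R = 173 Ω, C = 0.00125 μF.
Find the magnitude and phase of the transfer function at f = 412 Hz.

Step 1 — Angular frequency: ω = 2π·412 = 2589 rad/s.
Step 2 — Transfer function: H(jω) = 1/(1 + jωRC).
Step 3 — Denominator: 1 + jωRC = 1 + j·2589·173·1.25e-09 = 1 + j0.0005598.
Step 4 — H = 1 - j0.0005598.
Step 5 — Magnitude: |H| = 1 (-0.0 dB); phase: φ = -0.0°.

|H| = 1 (-0.0 dB), φ = -0.0°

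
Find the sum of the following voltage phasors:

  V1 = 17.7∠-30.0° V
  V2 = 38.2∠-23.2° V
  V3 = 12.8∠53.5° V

Step 1 — Convert each phasor to rectangular form:
  V1 = 17.7·(cos(-30.0°) + j·sin(-30.0°)) = 15.33 - j8.85 V
  V2 = 38.2·(cos(-23.2°) + j·sin(-23.2°)) = 35.11 - j15.05 V
  V3 = 12.8·(cos(53.5°) + j·sin(53.5°)) = 7.614 + j10.29 V
Step 2 — Sum components: V_total = 58.05 - j13.61 V.
Step 3 — Convert to polar: |V_total| = 59.63 V, ∠V_total = -13.2°.

V_total = 59.63∠-13.2° V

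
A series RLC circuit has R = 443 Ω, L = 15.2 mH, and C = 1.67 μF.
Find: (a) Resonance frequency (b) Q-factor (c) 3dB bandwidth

Step 1 — Resonance: ω₀ = 1/√(LC) = 1/√(0.0152·1.67e-06) = 6277 rad/s.
Step 2 — f₀ = ω₀/(2π) = 998.9 Hz.
Step 3 — Series Q: Q = ω₀L/R = 6277·0.0152/443 = 0.2154.
Step 4 — Bandwidth: Δω = ω₀/Q = 2.914e+04 rad/s; BW = Δω/(2π) = 4639 Hz.

(a) f₀ = 998.9 Hz  (b) Q = 0.2154  (c) BW = 4639 Hz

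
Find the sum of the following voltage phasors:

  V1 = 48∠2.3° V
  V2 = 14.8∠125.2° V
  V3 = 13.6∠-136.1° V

Step 1 — Convert each phasor to rectangular form:
  V1 = 48·(cos(2.3°) + j·sin(2.3°)) = 47.96 + j1.926 V
  V2 = 14.8·(cos(125.2°) + j·sin(125.2°)) = -8.531 + j12.09 V
  V3 = 13.6·(cos(-136.1°) + j·sin(-136.1°)) = -9.799 - j9.43 V
Step 2 — Sum components: V_total = 29.63 + j4.59 V.
Step 3 — Convert to polar: |V_total| = 29.98 V, ∠V_total = 8.8°.

V_total = 29.98∠8.8° V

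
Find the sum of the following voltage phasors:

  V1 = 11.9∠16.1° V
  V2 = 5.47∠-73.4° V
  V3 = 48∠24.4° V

Step 1 — Convert each phasor to rectangular form:
  V1 = 11.9·(cos(16.1°) + j·sin(16.1°)) = 11.43 + j3.3 V
  V2 = 5.47·(cos(-73.4°) + j·sin(-73.4°)) = 1.563 - j5.242 V
  V3 = 48·(cos(24.4°) + j·sin(24.4°)) = 43.71 + j19.83 V
Step 2 — Sum components: V_total = 56.71 + j17.89 V.
Step 3 — Convert to polar: |V_total| = 59.46 V, ∠V_total = 17.5°.

V_total = 59.46∠17.5° V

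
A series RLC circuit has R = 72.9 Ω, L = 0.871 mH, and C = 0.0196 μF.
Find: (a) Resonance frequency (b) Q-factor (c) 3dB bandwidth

Step 1 — Resonance: ω₀ = 1/√(LC) = 1/√(0.000871·1.96e-08) = 2.42e+05 rad/s.
Step 2 — f₀ = ω₀/(2π) = 3.852e+04 Hz.
Step 3 — Series Q: Q = ω₀L/R = 2.42e+05·0.000871/72.9 = 2.892.
Step 4 — Bandwidth: Δω = ω₀/Q = 8.37e+04 rad/s; BW = Δω/(2π) = 1.332e+04 Hz.

(a) f₀ = 3.852e+04 Hz  (b) Q = 2.892  (c) BW = 1.332e+04 Hz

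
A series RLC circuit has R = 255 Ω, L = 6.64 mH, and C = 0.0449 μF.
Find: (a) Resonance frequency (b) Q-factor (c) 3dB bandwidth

Step 1 — Resonance condition Im(Z)=0 gives ω₀ = 1/√(LC).
Step 2 — ω₀ = 1/√(0.00664·4.49e-08) = 5.792e+04 rad/s.
Step 3 — f₀ = ω₀/(2π) = 9217 Hz.
Step 4 — Series Q: Q = ω₀L/R = 5.792e+04·0.00664/255 = 1.508.
Step 5 — 3dB bandwidth: Δω = ω₀/Q = 3.84e+04 rad/s; BW = Δω/(2π) = 6112 Hz.

(a) f₀ = 9217 Hz  (b) Q = 1.508  (c) BW = 6112 Hz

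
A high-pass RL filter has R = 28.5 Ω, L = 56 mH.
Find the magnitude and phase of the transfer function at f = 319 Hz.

Step 1 — Angular frequency: ω = 2π·319 = 2004 rad/s.
Step 2 — Transfer function: H(jω) = jωL/(R + jωL).
Step 3 — Numerator jωL = j·112.2; denominator R + jωL = 28.5 + j112.2.
Step 4 — H = 0.9394 + j0.2385.
Step 5 — Magnitude: |H| = 0.9692 (-0.3 dB); phase: φ = 14.2°.

|H| = 0.9692 (-0.3 dB), φ = 14.2°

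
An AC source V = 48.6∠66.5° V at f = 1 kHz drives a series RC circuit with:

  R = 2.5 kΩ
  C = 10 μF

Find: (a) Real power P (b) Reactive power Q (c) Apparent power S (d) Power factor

Step 1 — Angular frequency: ω = 2π·f = 2π·1000 = 6283 rad/s.
Step 2 — Component impedances:
  R: Z = R = 2500 Ω
  C: Z = 1/(jωC) = -j/(ω·C) = 0 - j15.92 Ω
Step 3 — Series combination: Z_total = R + C = 2500 - j15.92 Ω = 2500∠-0.4° Ω.
Step 4 — Source phasor: V = 48.6∠66.5° V = 19.38 + j44.57 V.
Step 5 — Current: I = V / Z = 0.007638 + j0.01788 A = 0.01944∠66.9° A.
Step 6 — Complex power: S = V·I* = 0.9447 - j0.006014 VA.
Step 7 — Real power: P = Re(S) = 0.9447 W.
Step 8 — Reactive power: Q = Im(S) = -0.006014 VAR.
Step 9 — Apparent power: |S| = 0.9448 VA.
Step 10 — Power factor: PF = P/|S| = 1 (leading).

(a) P = 0.9447 W  (b) Q = -0.006014 VAR  (c) S = 0.9448 VA  (d) PF = 1 (leading)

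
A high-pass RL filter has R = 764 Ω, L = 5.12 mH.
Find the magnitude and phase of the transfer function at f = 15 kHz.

Step 1 — Angular frequency: ω = 2π·1.5e+04 = 9.425e+04 rad/s.
Step 2 — Transfer function: H(jω) = jωL/(R + jωL).
Step 3 — Numerator jωL = j·482.5; denominator R + jωL = 764 + j482.5.
Step 4 — H = 0.2852 + j0.4515.
Step 5 — Magnitude: |H| = 0.534 (-5.4 dB); phase: φ = 57.7°.

|H| = 0.534 (-5.4 dB), φ = 57.7°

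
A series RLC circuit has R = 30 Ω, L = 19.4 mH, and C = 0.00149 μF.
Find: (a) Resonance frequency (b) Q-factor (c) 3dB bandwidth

Step 1 — Resonance: ω₀ = 1/√(LC) = 1/√(0.0194·1.49e-09) = 1.86e+05 rad/s.
Step 2 — f₀ = ω₀/(2π) = 2.96e+04 Hz.
Step 3 — Series Q: Q = ω₀L/R = 1.86e+05·0.0194/30 = 120.3.
Step 4 — Bandwidth: Δω = ω₀/Q = 1546 rad/s; BW = Δω/(2π) = 246.1 Hz.

(a) f₀ = 2.96e+04 Hz  (b) Q = 120.3  (c) BW = 246.1 Hz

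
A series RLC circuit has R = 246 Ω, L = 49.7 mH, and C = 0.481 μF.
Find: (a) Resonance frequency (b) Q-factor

Step 1 — Resonance condition Im(Z)=0 gives ω₀ = 1/√(LC).
Step 2 — ω₀ = 1/√(0.0497·4.81e-07) = 6468 rad/s.
Step 3 — f₀ = ω₀/(2π) = 1029 Hz.
Step 4 — Series Q: Q = ω₀L/R = 6468·0.0497/246 = 1.307.

(a) f₀ = 1029 Hz  (b) Q = 1.307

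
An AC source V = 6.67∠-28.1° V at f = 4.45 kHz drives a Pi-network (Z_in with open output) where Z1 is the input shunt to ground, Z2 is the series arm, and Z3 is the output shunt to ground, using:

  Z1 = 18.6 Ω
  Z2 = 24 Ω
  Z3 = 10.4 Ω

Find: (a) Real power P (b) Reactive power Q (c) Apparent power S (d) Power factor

Step 1 — Angular frequency: ω = 2π·f = 2π·4450 = 2.796e+04 rad/s.
Step 2 — Component impedances:
  Z1: Z = R = 18.6 Ω
  Z2: Z = R = 24 Ω
  Z3: Z = R = 10.4 Ω
Step 3 — With open output, the series arm Z2 and the output shunt Z3 appear in series to ground: Z2 + Z3 = 34.4 Ω.
Step 4 — Parallel with input shunt Z1: Z_in = Z1 || (Z2 + Z3) = 12.07 Ω = 12.07∠0.0° Ω.
Step 5 — Source phasor: V = 6.67∠-28.1° V = 5.884 - j3.142 V.
Step 6 — Current: I = V / Z = 0.4874 - j0.2602 A = 0.5525∠-28.1° A.
Step 7 — Complex power: S = V·I* = 3.685 VA.
Step 8 — Real power: P = Re(S) = 3.685 W.
Step 9 — Reactive power: Q = Im(S) = 0 VAR.
Step 10 — Apparent power: |S| = 3.685 VA.
Step 11 — Power factor: PF = P/|S| = 1 (unity).

(a) P = 3.685 W  (b) Q = 0 VAR  (c) S = 3.685 VA  (d) PF = 1 (unity)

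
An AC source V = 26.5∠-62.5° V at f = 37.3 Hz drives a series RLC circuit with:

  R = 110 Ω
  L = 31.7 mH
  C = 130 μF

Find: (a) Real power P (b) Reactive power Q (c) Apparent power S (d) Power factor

Step 1 — Angular frequency: ω = 2π·f = 2π·37.3 = 234.4 rad/s.
Step 2 — Component impedances:
  R: Z = R = 110 Ω
  L: Z = jωL = j·234.4·0.0317 = 0 + j7.429 Ω
  C: Z = 1/(jωC) = -j/(ω·C) = 0 - j32.82 Ω
Step 3 — Series combination: Z_total = R + L + C = 110 - j25.39 Ω = 112.9∠-13.0° Ω.
Step 4 — Source phasor: V = 26.5∠-62.5° V = 12.24 - j23.51 V.
Step 5 — Current: I = V / Z = 0.1524 - j0.1785 A = 0.2347∠-49.5° A.
Step 6 — Complex power: S = V·I* = 6.061 - j1.399 VA.
Step 7 — Real power: P = Re(S) = 6.061 W.
Step 8 — Reactive power: Q = Im(S) = -1.399 VAR.
Step 9 — Apparent power: |S| = 6.22 VA.
Step 10 — Power factor: PF = P/|S| = 0.9744 (leading).

(a) P = 6.061 W  (b) Q = -1.399 VAR  (c) S = 6.22 VA  (d) PF = 0.9744 (leading)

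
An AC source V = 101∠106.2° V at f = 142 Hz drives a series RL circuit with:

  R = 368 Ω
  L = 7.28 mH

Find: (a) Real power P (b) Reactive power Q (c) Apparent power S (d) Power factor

Step 1 — Angular frequency: ω = 2π·f = 2π·142 = 892.2 rad/s.
Step 2 — Component impedances:
  R: Z = R = 368 Ω
  L: Z = jωL = j·892.2·0.00728 = 0 + j6.495 Ω
Step 3 — Series combination: Z_total = R + L = 368 + j6.495 Ω = 368.1∠1.0° Ω.
Step 4 — Source phasor: V = 101∠106.2° V = -28.18 + j96.99 V.
Step 5 — Current: I = V / Z = -0.0719 + j0.2648 A = 0.2744∠105.2° A.
Step 6 — Complex power: S = V·I* = 27.71 + j0.4891 VA.
Step 7 — Real power: P = Re(S) = 27.71 W.
Step 8 — Reactive power: Q = Im(S) = 0.4891 VAR.
Step 9 — Apparent power: |S| = 27.72 VA.
Step 10 — Power factor: PF = P/|S| = 0.9998 (lagging).

(a) P = 27.71 W  (b) Q = 0.4891 VAR  (c) S = 27.72 VA  (d) PF = 0.9998 (lagging)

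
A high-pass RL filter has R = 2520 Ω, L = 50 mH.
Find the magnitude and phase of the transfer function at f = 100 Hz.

Step 1 — Angular frequency: ω = 2π·100 = 628.3 rad/s.
Step 2 — Transfer function: H(jω) = jωL/(R + jωL).
Step 3 — Numerator jωL = j·31.42; denominator R + jωL = 2520 + j31.42.
Step 4 — H = 0.0001554 + j0.01246.
Step 5 — Magnitude: |H| = 0.01247 (-38.1 dB); phase: φ = 89.3°.

|H| = 0.01247 (-38.1 dB), φ = 89.3°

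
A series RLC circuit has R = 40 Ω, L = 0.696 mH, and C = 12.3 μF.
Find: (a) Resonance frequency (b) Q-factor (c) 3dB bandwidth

Step 1 — Resonance: ω₀ = 1/√(LC) = 1/√(0.000696·1.23e-05) = 1.081e+04 rad/s.
Step 2 — f₀ = ω₀/(2π) = 1720 Hz.
Step 3 — Series Q: Q = ω₀L/R = 1.081e+04·0.000696/40 = 0.1881.
Step 4 — Bandwidth: Δω = ω₀/Q = 5.747e+04 rad/s; BW = Δω/(2π) = 9147 Hz.

(a) f₀ = 1720 Hz  (b) Q = 0.1881  (c) BW = 9147 Hz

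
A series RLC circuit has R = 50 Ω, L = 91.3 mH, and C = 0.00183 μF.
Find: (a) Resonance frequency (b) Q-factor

Step 1 — Resonance condition Im(Z)=0 gives ω₀ = 1/√(LC).
Step 2 — ω₀ = 1/√(0.0913·1.83e-09) = 7.736e+04 rad/s.
Step 3 — f₀ = ω₀/(2π) = 1.231e+04 Hz.
Step 4 — Series Q: Q = ω₀L/R = 7.736e+04·0.0913/50 = 141.3.

(a) f₀ = 1.231e+04 Hz  (b) Q = 141.3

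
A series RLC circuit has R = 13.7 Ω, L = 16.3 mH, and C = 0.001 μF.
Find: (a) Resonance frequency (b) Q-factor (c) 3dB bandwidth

Step 1 — Resonance condition Im(Z)=0 gives ω₀ = 1/√(LC).
Step 2 — ω₀ = 1/√(0.0163·1e-09) = 2.477e+05 rad/s.
Step 3 — f₀ = ω₀/(2π) = 3.942e+04 Hz.
Step 4 — Series Q: Q = ω₀L/R = 2.477e+05·0.0163/13.7 = 294.7.
Step 5 — 3dB bandwidth: Δω = ω₀/Q = 840.5 rad/s; BW = Δω/(2π) = 133.8 Hz.

(a) f₀ = 3.942e+04 Hz  (b) Q = 294.7  (c) BW = 133.8 Hz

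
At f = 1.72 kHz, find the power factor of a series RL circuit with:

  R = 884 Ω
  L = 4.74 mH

Step 1 — Angular frequency: ω = 2π·f = 2π·1720 = 1.081e+04 rad/s.
Step 2 — Component impedances:
  R: Z = R = 884 Ω
  L: Z = jωL = j·1.081e+04·0.00474 = 0 + j51.23 Ω
Step 3 — Series combination: Z_total = R + L = 884 + j51.23 Ω = 885.5∠3.3° Ω.
Step 4 — Power factor: PF = cos(φ) = Re(Z)/|Z| = 884/885.5 = 0.9983.
Step 5 — Type: Im(Z) = 51.23 ⇒ lagging (phase φ = 3.3°).

PF = 0.9983 (lagging, φ = 3.3°)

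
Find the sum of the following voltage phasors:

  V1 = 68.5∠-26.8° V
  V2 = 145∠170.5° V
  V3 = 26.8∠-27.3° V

Step 1 — Convert each phasor to rectangular form:
  V1 = 68.5·(cos(-26.8°) + j·sin(-26.8°)) = 61.14 - j30.89 V
  V2 = 145·(cos(170.5°) + j·sin(170.5°)) = -143 + j23.93 V
  V3 = 26.8·(cos(-27.3°) + j·sin(-27.3°)) = 23.81 - j12.29 V
Step 2 — Sum components: V_total = -58.05 - j19.25 V.
Step 3 — Convert to polar: |V_total| = 61.16 V, ∠V_total = -161.7°.

V_total = 61.16∠-161.7° V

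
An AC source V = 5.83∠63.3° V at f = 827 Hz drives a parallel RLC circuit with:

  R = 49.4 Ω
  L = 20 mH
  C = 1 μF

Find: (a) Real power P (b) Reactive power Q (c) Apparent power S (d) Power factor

Step 1 — Angular frequency: ω = 2π·f = 2π·827 = 5196 rad/s.
Step 2 — Component impedances:
  R: Z = R = 49.4 Ω
  L: Z = jωL = j·5196·0.02 = 0 + j103.9 Ω
  C: Z = 1/(jωC) = -j/(ω·C) = 0 - j192.4 Ω
Step 3 — Parallel combination: 1/Z_total = 1/R + 1/L + 1/C; Z_total = 47.15 + j10.31 Ω = 48.26∠12.3° Ω.
Step 4 — Source phasor: V = 5.83∠63.3° V = 2.62 + j5.208 V.
Step 5 — Current: I = V / Z = 0.07608 + j0.09384 A = 0.1208∠51.0° A.
Step 6 — Complex power: S = V·I* = 0.688 + j0.1504 VA.
Step 7 — Real power: P = Re(S) = 0.688 W.
Step 8 — Reactive power: Q = Im(S) = 0.1504 VAR.
Step 9 — Apparent power: |S| = 0.7043 VA.
Step 10 — Power factor: PF = P/|S| = 0.9769 (lagging).

(a) P = 0.688 W  (b) Q = 0.1504 VAR  (c) S = 0.7043 VA  (d) PF = 0.9769 (lagging)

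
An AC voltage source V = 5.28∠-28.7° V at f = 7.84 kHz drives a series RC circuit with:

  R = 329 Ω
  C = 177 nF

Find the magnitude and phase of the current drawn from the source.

Step 1 — Angular frequency: ω = 2π·f = 2π·7840 = 4.926e+04 rad/s.
Step 2 — Component impedances:
  R: Z = R = 329 Ω
  C: Z = 1/(jωC) = -j/(ω·C) = 0 - j114.7 Ω
Step 3 — Series combination: Z_total = R + C = 329 - j114.7 Ω = 348.4∠-19.2° Ω.
Step 4 — Source phasor: V = 5.28∠-28.7° V = 4.631 - j2.536 V.
Step 5 — Ohm's law: I = V / Z_total = (4.631 - j2.536) / (329 - j114.7) = 0.01495 - j0.002496 A.
Step 6 — Convert to polar: |I| = 0.01515 A, ∠I = -9.5°.

I = 0.01515∠-9.5° A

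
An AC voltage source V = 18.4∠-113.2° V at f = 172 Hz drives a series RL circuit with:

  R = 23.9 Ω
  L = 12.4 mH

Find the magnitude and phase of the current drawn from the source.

Step 1 — Angular frequency: ω = 2π·f = 2π·172 = 1081 rad/s.
Step 2 — Component impedances:
  R: Z = R = 23.9 Ω
  L: Z = jωL = j·1081·0.0124 = 0 + j13.4 Ω
Step 3 — Series combination: Z_total = R + L = 23.9 + j13.4 Ω = 27.4∠29.3° Ω.
Step 4 — Source phasor: V = 18.4∠-113.2° V = -7.249 - j16.91 V.
Step 5 — Ohm's law: I = V / Z_total = (-7.249 - j16.91) / (23.9 + j13.4) = -0.5326 - j0.409 A.
Step 6 — Convert to polar: |I| = 0.6715 A, ∠I = -142.5°.

I = 0.6715∠-142.5° A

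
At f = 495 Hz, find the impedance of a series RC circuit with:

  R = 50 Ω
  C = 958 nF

Step 1 — Angular frequency: ω = 2π·f = 2π·495 = 3110 rad/s.
Step 2 — Component impedances:
  R: Z = R = 50 Ω
  C: Z = 1/(jωC) = -j/(ω·C) = 0 - j335.6 Ω
Step 3 — Series combination: Z_total = R + C = 50 - j335.6 Ω = 339.3∠-81.5° Ω.

Z = 50 - j335.6 Ω = 339.3∠-81.5° Ω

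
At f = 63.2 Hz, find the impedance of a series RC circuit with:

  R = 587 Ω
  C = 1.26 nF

Step 1 — Angular frequency: ω = 2π·f = 2π·63.2 = 397.1 rad/s.
Step 2 — Component impedances:
  R: Z = R = 587 Ω
  C: Z = 1/(jωC) = -j/(ω·C) = 0 - j1.999e+06 Ω
Step 3 — Series combination: Z_total = R + C = 587 - j1.999e+06 Ω = 1.999e+06∠-90.0° Ω.

Z = 587 - j1.999e+06 Ω = 1.999e+06∠-90.0° Ω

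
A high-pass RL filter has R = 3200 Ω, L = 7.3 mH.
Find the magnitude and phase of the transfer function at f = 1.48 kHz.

Step 1 — Angular frequency: ω = 2π·1480 = 9299 rad/s.
Step 2 — Transfer function: H(jω) = jωL/(R + jωL).
Step 3 — Numerator jωL = j·67.88; denominator R + jωL = 3200 + j67.88.
Step 4 — H = 0.0004498 + j0.0212.
Step 5 — Magnitude: |H| = 0.02121 (-33.5 dB); phase: φ = 88.8°.

|H| = 0.02121 (-33.5 dB), φ = 88.8°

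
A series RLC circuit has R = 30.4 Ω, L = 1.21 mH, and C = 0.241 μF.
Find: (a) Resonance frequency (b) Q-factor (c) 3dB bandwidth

Step 1 — Resonance: ω₀ = 1/√(LC) = 1/√(0.00121·2.41e-07) = 5.856e+04 rad/s.
Step 2 — f₀ = ω₀/(2π) = 9320 Hz.
Step 3 — Series Q: Q = ω₀L/R = 5.856e+04·0.00121/30.4 = 2.331.
Step 4 — Bandwidth: Δω = ω₀/Q = 2.512e+04 rad/s; BW = Δω/(2π) = 3999 Hz.

(a) f₀ = 9320 Hz  (b) Q = 2.331  (c) BW = 3999 Hz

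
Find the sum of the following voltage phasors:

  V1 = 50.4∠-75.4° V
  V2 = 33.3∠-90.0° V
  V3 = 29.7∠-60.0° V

Step 1 — Convert each phasor to rectangular form:
  V1 = 50.4·(cos(-75.4°) + j·sin(-75.4°)) = 12.7 - j48.77 V
  V2 = 33.3·(cos(-90.0°) + j·sin(-90.0°)) = 0 - j33.3 V
  V3 = 29.7·(cos(-60.0°) + j·sin(-60.0°)) = 14.85 - j25.72 V
Step 2 — Sum components: V_total = 27.55 - j107.8 V.
Step 3 — Convert to polar: |V_total| = 111.3 V, ∠V_total = -75.7°.

V_total = 111.3∠-75.7° V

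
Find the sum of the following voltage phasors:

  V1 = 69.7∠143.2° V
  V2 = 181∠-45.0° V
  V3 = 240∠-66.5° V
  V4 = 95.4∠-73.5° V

Step 1 — Convert each phasor to rectangular form:
  V1 = 69.7·(cos(143.2°) + j·sin(143.2°)) = -55.81 + j41.75 V
  V2 = 181·(cos(-45.0°) + j·sin(-45.0°)) = 128 - j128 V
  V3 = 240·(cos(-66.5°) + j·sin(-66.5°)) = 95.7 - j220.1 V
  V4 = 95.4·(cos(-73.5°) + j·sin(-73.5°)) = 27.1 - j91.47 V
Step 2 — Sum components: V_total = 195 - j397.8 V.
Step 3 — Convert to polar: |V_total| = 443 V, ∠V_total = -63.9°.

V_total = 443∠-63.9° V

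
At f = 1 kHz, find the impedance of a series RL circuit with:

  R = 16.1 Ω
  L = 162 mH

Step 1 — Angular frequency: ω = 2π·f = 2π·1000 = 6283 rad/s.
Step 2 — Component impedances:
  R: Z = R = 16.1 Ω
  L: Z = jωL = j·6283·0.162 = 0 + j1018 Ω
Step 3 — Series combination: Z_total = R + L = 16.1 + j1018 Ω = 1018∠89.1° Ω.

Z = 16.1 + j1018 Ω = 1018∠89.1° Ω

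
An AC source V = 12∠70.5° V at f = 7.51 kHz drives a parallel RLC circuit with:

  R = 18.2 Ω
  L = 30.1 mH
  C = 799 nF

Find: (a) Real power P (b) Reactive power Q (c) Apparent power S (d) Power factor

Step 1 — Angular frequency: ω = 2π·f = 2π·7510 = 4.719e+04 rad/s.
Step 2 — Component impedances:
  R: Z = R = 18.2 Ω
  L: Z = jωL = j·4.719e+04·0.0301 = 0 + j1420 Ω
  C: Z = 1/(jωC) = -j/(ω·C) = 0 - j26.52 Ω
Step 3 — Parallel combination: 1/Z_total = 1/R + 1/L + 1/C; Z_total = 12.52 - j8.432 Ω = 15.1∠-34.0° Ω.
Step 4 — Source phasor: V = 12∠70.5° V = 4.006 + j11.31 V.
Step 5 — Current: I = V / Z = -0.1984 + j0.7697 A = 0.7949∠104.5° A.
Step 6 — Complex power: S = V·I* = 7.912 - j5.328 VA.
Step 7 — Real power: P = Re(S) = 7.912 W.
Step 8 — Reactive power: Q = Im(S) = -5.328 VAR.
Step 9 — Apparent power: |S| = 9.539 VA.
Step 10 — Power factor: PF = P/|S| = 0.8295 (leading).

(a) P = 7.912 W  (b) Q = -5.328 VAR  (c) S = 9.539 VA  (d) PF = 0.8295 (leading)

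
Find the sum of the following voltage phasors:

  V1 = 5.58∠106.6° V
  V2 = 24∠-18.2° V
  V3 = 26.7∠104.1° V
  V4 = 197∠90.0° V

Step 1 — Convert each phasor to rectangular form:
  V1 = 5.58·(cos(106.6°) + j·sin(106.6°)) = -1.594 + j5.347 V
  V2 = 24·(cos(-18.2°) + j·sin(-18.2°)) = 22.8 - j7.496 V
  V3 = 26.7·(cos(104.1°) + j·sin(104.1°)) = -6.505 + j25.9 V
  V4 = 197·(cos(90.0°) + j·sin(90.0°)) = 0 + j197 V
Step 2 — Sum components: V_total = 14.7 + j220.7 V.
Step 3 — Convert to polar: |V_total| = 221.2 V, ∠V_total = 86.2°.

V_total = 221.2∠86.2° V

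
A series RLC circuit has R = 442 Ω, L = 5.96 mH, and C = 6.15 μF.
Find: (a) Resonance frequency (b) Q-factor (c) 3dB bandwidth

Step 1 — Resonance: ω₀ = 1/√(LC) = 1/√(0.00596·6.15e-06) = 5223 rad/s.
Step 2 — f₀ = ω₀/(2π) = 831.3 Hz.
Step 3 — Series Q: Q = ω₀L/R = 5223·0.00596/442 = 0.07043.
Step 4 — Bandwidth: Δω = ω₀/Q = 7.416e+04 rad/s; BW = Δω/(2π) = 1.18e+04 Hz.

(a) f₀ = 831.3 Hz  (b) Q = 0.07043  (c) BW = 1.18e+04 Hz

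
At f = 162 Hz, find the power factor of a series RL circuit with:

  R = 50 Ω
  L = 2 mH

Step 1 — Angular frequency: ω = 2π·f = 2π·162 = 1018 rad/s.
Step 2 — Component impedances:
  R: Z = R = 50 Ω
  L: Z = jωL = j·1018·0.002 = 0 + j2.036 Ω
Step 3 — Series combination: Z_total = R + L = 50 + j2.036 Ω = 50.04∠2.3° Ω.
Step 4 — Power factor: PF = cos(φ) = Re(Z)/|Z| = 50/50.04 = 0.9992.
Step 5 — Type: Im(Z) = 2.036 ⇒ lagging (phase φ = 2.3°).

PF = 0.9992 (lagging, φ = 2.3°)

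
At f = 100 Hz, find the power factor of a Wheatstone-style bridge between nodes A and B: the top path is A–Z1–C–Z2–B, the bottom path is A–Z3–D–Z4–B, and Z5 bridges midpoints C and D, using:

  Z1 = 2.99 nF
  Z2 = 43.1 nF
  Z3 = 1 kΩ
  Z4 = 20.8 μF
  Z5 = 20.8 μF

Step 1 — Angular frequency: ω = 2π·f = 2π·100 = 628.3 rad/s.
Step 2 — Component impedances:
  Z1: Z = 1/(jωC) = -j/(ω·C) = 0 - j5.323e+05 Ω
  Z2: Z = 1/(jωC) = -j/(ω·C) = 0 - j3.693e+04 Ω
  Z3: Z = R = 1000 Ω
  Z4: Z = 1/(jωC) = -j/(ω·C) = 0 - j76.52 Ω
  Z5: Z = 1/(jωC) = -j/(ω·C) = 0 - j76.52 Ω
Step 3 — Bridge requires nodal analysis (the Z5 bridge couples midpoints C and D, so the two paths cannot be reduced to a simple series/parallel combination). Setting node B to ground and injecting 1 A at node A, the 3-node admittance system at A, C, D solves to V_A = Z_AB = 1000 - j78.24 Ω = 1003∠-4.5° Ω.
Step 4 — Power factor: PF = cos(φ) = Re(Z)/|Z| = 1000/1003 = 0.997.
Step 5 — Type: Im(Z) = -78.24 ⇒ leading (phase φ = -4.5°).

PF = 0.997 (leading, φ = -4.5°)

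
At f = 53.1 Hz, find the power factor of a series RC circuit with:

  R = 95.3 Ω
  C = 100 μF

Step 1 — Angular frequency: ω = 2π·f = 2π·53.1 = 333.6 rad/s.
Step 2 — Component impedances:
  R: Z = R = 95.3 Ω
  C: Z = 1/(jωC) = -j/(ω·C) = 0 - j29.97 Ω
Step 3 — Series combination: Z_total = R + C = 95.3 - j29.97 Ω = 99.9∠-17.5° Ω.
Step 4 — Power factor: PF = cos(φ) = Re(Z)/|Z| = 95.3/99.902 = 0.9539.
Step 5 — Type: Im(Z) = -29.97 ⇒ leading (phase φ = -17.5°).

PF = 0.9539 (leading, φ = -17.5°)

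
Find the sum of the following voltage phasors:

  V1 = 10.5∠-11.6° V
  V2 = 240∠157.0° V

Step 1 — Convert each phasor to rectangular form:
  V1 = 10.5·(cos(-11.6°) + j·sin(-11.6°)) = 10.29 - j2.111 V
  V2 = 240·(cos(157.0°) + j·sin(157.0°)) = -220.9 + j93.78 V
Step 2 — Sum components: V_total = -210.6 + j91.66 V.
Step 3 — Convert to polar: |V_total| = 229.7 V, ∠V_total = 156.5°.

V_total = 229.7∠156.5° V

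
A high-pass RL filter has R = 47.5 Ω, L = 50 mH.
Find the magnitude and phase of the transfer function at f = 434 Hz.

Step 1 — Angular frequency: ω = 2π·434 = 2727 rad/s.
Step 2 — Transfer function: H(jω) = jωL/(R + jωL).
Step 3 — Numerator jωL = j·136.3; denominator R + jωL = 47.5 + j136.3.
Step 4 — H = 0.8918 + j0.3107.
Step 5 — Magnitude: |H| = 0.9443 (-0.5 dB); phase: φ = 19.2°.

|H| = 0.9443 (-0.5 dB), φ = 19.2°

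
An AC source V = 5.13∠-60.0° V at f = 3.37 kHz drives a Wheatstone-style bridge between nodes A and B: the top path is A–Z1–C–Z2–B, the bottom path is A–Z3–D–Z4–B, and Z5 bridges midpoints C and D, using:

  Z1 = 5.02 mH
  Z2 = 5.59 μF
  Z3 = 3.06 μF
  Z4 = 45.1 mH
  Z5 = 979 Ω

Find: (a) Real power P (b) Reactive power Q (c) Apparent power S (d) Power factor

Step 1 — Angular frequency: ω = 2π·f = 2π·3370 = 2.117e+04 rad/s.
Step 2 — Component impedances:
  Z1: Z = jωL = j·2.117e+04·0.00502 = 0 + j106.3 Ω
  Z2: Z = 1/(jωC) = -j/(ω·C) = 0 - j8.448 Ω
  Z3: Z = 1/(jωC) = -j/(ω·C) = 0 - j15.43 Ω
  Z4: Z = jωL = j·2.117e+04·0.0451 = 0 + j955 Ω
  Z5: Z = R = 979 Ω
Step 3 — Bridge requires nodal analysis (the Z5 bridge couples midpoints C and D, so the two paths cannot be reduced to a simple series/parallel combination). Setting node B to ground and injecting 1 A at node A, the 3-node admittance system at A, C, D solves to V_A = Z_AB = 9.686 + j87.8 Ω = 88.33∠83.7° Ω.
Step 4 — Source phasor: V = 5.13∠-60.0° V = 2.565 - j4.443 V.
Step 5 — Current: I = V / Z = -0.04681 - j0.03438 A = 0.05808∠-143.7° A.
Step 6 — Complex power: S = V·I* = 0.03267 + j0.2961 VA.
Step 7 — Real power: P = Re(S) = 0.03267 W.
Step 8 — Reactive power: Q = Im(S) = 0.2961 VAR.
Step 9 — Apparent power: |S| = 0.2979 VA.
Step 10 — Power factor: PF = P/|S| = 0.1097 (lagging).

(a) P = 0.03267 W  (b) Q = 0.2961 VAR  (c) S = 0.2979 VA  (d) PF = 0.1097 (lagging)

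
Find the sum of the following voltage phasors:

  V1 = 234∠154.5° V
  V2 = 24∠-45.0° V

Step 1 — Convert each phasor to rectangular form:
  V1 = 234·(cos(154.5°) + j·sin(154.5°)) = -211.2 + j100.7 V
  V2 = 24·(cos(-45.0°) + j·sin(-45.0°)) = 16.97 - j16.97 V
Step 2 — Sum components: V_total = -194.2 + j83.77 V.
Step 3 — Convert to polar: |V_total| = 211.5 V, ∠V_total = 156.7°.

V_total = 211.5∠156.7° V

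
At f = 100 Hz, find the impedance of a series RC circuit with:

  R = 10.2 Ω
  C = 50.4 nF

Step 1 — Angular frequency: ω = 2π·f = 2π·100 = 628.3 rad/s.
Step 2 — Component impedances:
  R: Z = R = 10.2 Ω
  C: Z = 1/(jωC) = -j/(ω·C) = 0 - j3.158e+04 Ω
Step 3 — Series combination: Z_total = R + C = 10.2 - j3.158e+04 Ω = 3.158e+04∠-90.0° Ω.

Z = 10.2 - j3.158e+04 Ω = 3.158e+04∠-90.0° Ω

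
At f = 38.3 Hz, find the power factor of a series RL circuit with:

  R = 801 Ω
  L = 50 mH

Step 1 — Angular frequency: ω = 2π·f = 2π·38.3 = 240.6 rad/s.
Step 2 — Component impedances:
  R: Z = R = 801 Ω
  L: Z = jωL = j·240.6·0.05 = 0 + j12.03 Ω
Step 3 — Series combination: Z_total = R + L = 801 + j12.03 Ω = 801.1∠0.9° Ω.
Step 4 — Power factor: PF = cos(φ) = Re(Z)/|Z| = 801/801.1 = 0.9999.
Step 5 — Type: Im(Z) = 12.03 ⇒ lagging (phase φ = 0.9°).

PF = 0.9999 (lagging, φ = 0.9°)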